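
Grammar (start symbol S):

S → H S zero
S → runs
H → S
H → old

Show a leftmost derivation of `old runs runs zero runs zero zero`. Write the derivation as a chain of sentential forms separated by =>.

S => H S zero => old S zero => old H S zero zero => old S S zero zero => old H S zero S zero zero => old S S zero S zero zero => old runs S zero S zero zero => old runs runs zero S zero zero => old runs runs zero runs zero zero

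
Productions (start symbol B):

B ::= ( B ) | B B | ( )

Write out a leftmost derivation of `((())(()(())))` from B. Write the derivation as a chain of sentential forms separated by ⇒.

B ⇒ (B) ⇒ (BB) ⇒ ((B)B) ⇒ ((())B) ⇒ ((())(B)) ⇒ ((())(BB)) ⇒ ((())(()B)) ⇒ ((())(()(B))) ⇒ ((())(()(())))

B ⇒ (B)   [B ::= ( B )]
(B) ⇒ (BB)   [B ::= B B]
(BB) ⇒ ((B)B)   [B ::= ( B )]
((B)B) ⇒ ((())B)   [B ::= ( )]
((())B) ⇒ ((())(B))   [B ::= ( B )]
((())(B)) ⇒ ((())(BB))   [B ::= B B]
((())(BB)) ⇒ ((())(()B))   [B ::= ( )]
((())(()B)) ⇒ ((())(()(B)))   [B ::= ( B )]
((())(()(B))) ⇒ ((())(()(())))   [B ::= ( )]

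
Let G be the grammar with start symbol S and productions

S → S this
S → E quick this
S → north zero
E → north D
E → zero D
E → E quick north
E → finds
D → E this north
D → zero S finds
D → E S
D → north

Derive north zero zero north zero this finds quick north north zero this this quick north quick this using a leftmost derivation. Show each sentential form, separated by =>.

S => E quick this   [S → E quick this]
E quick this => E quick north quick this   [E → E quick north]
E quick north quick this => north D quick north quick this   [E → north D]
north D quick north quick this => north E S quick north quick this   [D → E S]
north E S quick north quick this => north E quick north S quick north quick this   [E → E quick north]
north E quick north S quick north quick this => north zero D quick north S quick north quick this   [E → zero D]
north zero D quick north S quick north quick this => north zero zero S finds quick north S quick north quick this   [D → zero S finds]
north zero zero S finds quick north S quick north quick this => north zero zero S this finds quick north S quick north quick this   [S → S this]
north zero zero S this finds quick north S quick north quick this => north zero zero north zero this finds quick north S quick north quick this   [S → north zero]
north zero zero north zero this finds quick north S quick north quick this => north zero zero north zero this finds quick north S this quick north quick this   [S → S this]
north zero zero north zero this finds quick north S this quick north quick this => north zero zero north zero this finds quick north S this this quick north quick this   [S → S this]
north zero zero north zero this finds quick north S this this quick north quick this => north zero zero north zero this finds quick north north zero this this quick north quick this   [S → north zero]

S => E quick this => E quick north quick this => north D quick north quick this => north E S quick north quick this => north E quick north S quick north quick this => north zero D quick north S quick north quick this => north zero zero S finds quick north S quick north quick this => north zero zero S this finds quick north S quick north quick this => north zero zero north zero this finds quick north S quick north quick this => north zero zero north zero this finds quick north S this quick north quick this => north zero zero north zero this finds quick north S this this quick north quick this => north zero zero north zero this finds quick north north zero this this quick north quick this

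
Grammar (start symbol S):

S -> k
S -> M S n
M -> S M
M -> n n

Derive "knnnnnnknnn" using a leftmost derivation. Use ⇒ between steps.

S⇒MSn⇒SMSn⇒kMSn⇒knnSn⇒knnMSnn⇒knnnnSnn⇒knnnnMSnnn⇒knnnnnnSnnn⇒knnnnnnknnn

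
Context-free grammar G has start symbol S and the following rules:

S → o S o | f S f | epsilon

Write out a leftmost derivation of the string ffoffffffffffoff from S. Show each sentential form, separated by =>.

S => fSf => ffSff => ffoSoff => ffofSfoff => ffoffSffoff => ffofffSfffoff => ffoffffSffffoff => ffofffffSfffffoff => ffoffffffffffoff

S => fSf   [S → f S f]
fSf => ffSff   [S → f S f]
ffSff => ffoSoff   [S → o S o]
ffoSoff => ffofSfoff   [S → f S f]
ffofSfoff => ffoffSffoff   [S → f S f]
ffoffSffoff => ffofffSfffoff   [S → f S f]
ffofffSfffoff => ffoffffSffffoff   [S → f S f]
ffoffffSffffoff => ffofffffSfffffoff   [S → f S f]
ffofffffSfffffoff => ffoffffffffffoff   [S → epsilon]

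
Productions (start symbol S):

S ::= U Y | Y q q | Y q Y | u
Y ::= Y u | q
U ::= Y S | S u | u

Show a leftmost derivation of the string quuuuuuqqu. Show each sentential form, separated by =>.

S => YqY => YuqY => YuuqY => YuuuqY => YuuuuqY => YuuuuuqY => YuuuuuuqY => quuuuuuqY => quuuuuuqYu => quuuuuuqqu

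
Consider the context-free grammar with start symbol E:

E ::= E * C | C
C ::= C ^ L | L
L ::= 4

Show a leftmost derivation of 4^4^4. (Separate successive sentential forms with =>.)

E=>C=>C^L=>C^L^L=>L^L^L=>4^L^L=>4^4^L=>4^4^4

E => C   [E ::= C]
C => C^L   [C ::= C ^ L]
C^L => C^L^L   [C ::= C ^ L]
C^L^L => L^L^L   [C ::= L]
L^L^L => 4^L^L   [L ::= 4]
4^L^L => 4^4^L   [L ::= 4]
4^4^L => 4^4^4   [L ::= 4]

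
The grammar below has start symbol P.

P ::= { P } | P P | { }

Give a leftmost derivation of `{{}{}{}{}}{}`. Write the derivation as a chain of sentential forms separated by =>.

P=>PP=>{P}P=>{PP}P=>{PPP}P=>{PPPP}P=>{{}PPP}P=>{{}{}PP}P=>{{}{}{}P}P=>{{}{}{}{}}P=>{{}{}{}{}}{}

P => PP   [P ::= P P]
PP => {P}P   [P ::= { P }]
{P}P => {PP}P   [P ::= P P]
{PP}P => {PPP}P   [P ::= P P]
{PPP}P => {PPPP}P   [P ::= P P]
{PPPP}P => {{}PPP}P   [P ::= { }]
{{}PPP}P => {{}{}PP}P   [P ::= { }]
{{}{}PP}P => {{}{}{}P}P   [P ::= { }]
{{}{}{}P}P => {{}{}{}{}}P   [P ::= { }]
{{}{}{}{}}P => {{}{}{}{}}{}   [P ::= { }]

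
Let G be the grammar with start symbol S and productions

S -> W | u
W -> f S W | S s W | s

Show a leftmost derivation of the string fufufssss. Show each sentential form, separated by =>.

S => W => fSW => fuW => fufSW => fufuW => fufuSsW => fufuWsW => fufufSWsW => fufufWWsW => fufufsWsW => fufufsssW => fufufssss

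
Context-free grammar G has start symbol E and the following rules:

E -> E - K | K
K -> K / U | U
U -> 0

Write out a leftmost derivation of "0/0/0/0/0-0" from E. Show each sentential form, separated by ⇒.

E⇒E-K⇒K-K⇒K/U-K⇒K/U/U-K⇒K/U/U/U-K⇒K/U/U/U/U-K⇒U/U/U/U/U-K⇒0/U/U/U/U-K⇒0/0/U/U/U-K⇒0/0/0/U/U-K⇒0/0/0/0/U-K⇒0/0/0/0/0-K⇒0/0/0/0/0-U⇒0/0/0/0/0-0

E ⇒ E-K   [E -> E - K]
E-K ⇒ K-K   [E -> K]
K-K ⇒ K/U-K   [K -> K / U]
K/U-K ⇒ K/U/U-K   [K -> K / U]
K/U/U-K ⇒ K/U/U/U-K   [K -> K / U]
K/U/U/U-K ⇒ K/U/U/U/U-K   [K -> K / U]
K/U/U/U/U-K ⇒ U/U/U/U/U-K   [K -> U]
U/U/U/U/U-K ⇒ 0/U/U/U/U-K   [U -> 0]
0/U/U/U/U-K ⇒ 0/0/U/U/U-K   [U -> 0]
0/0/U/U/U-K ⇒ 0/0/0/U/U-K   [U -> 0]
0/0/0/U/U-K ⇒ 0/0/0/0/U-K   [U -> 0]
0/0/0/0/U-K ⇒ 0/0/0/0/0-K   [U -> 0]
0/0/0/0/0-K ⇒ 0/0/0/0/0-U   [K -> U]
0/0/0/0/0-U ⇒ 0/0/0/0/0-0   [U -> 0]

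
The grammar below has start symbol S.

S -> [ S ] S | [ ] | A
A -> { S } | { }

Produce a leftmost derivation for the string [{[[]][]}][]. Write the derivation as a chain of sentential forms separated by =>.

S => [S]S => [A]S => [{S}]S => [{[S]S}]S => [{[[]]S}]S => [{[[]][]}]S => [{[[]][]}][]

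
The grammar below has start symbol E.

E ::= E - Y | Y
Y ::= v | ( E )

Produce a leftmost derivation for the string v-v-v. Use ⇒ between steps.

E ⇒ E-Y   [E ::= E - Y]
E-Y ⇒ E-Y-Y   [E ::= E - Y]
E-Y-Y ⇒ Y-Y-Y   [E ::= Y]
Y-Y-Y ⇒ v-Y-Y   [Y ::= v]
v-Y-Y ⇒ v-v-Y   [Y ::= v]
v-v-Y ⇒ v-v-v   [Y ::= v]

E ⇒ E-Y ⇒ E-Y-Y ⇒ Y-Y-Y ⇒ v-Y-Y ⇒ v-v-Y ⇒ v-v-v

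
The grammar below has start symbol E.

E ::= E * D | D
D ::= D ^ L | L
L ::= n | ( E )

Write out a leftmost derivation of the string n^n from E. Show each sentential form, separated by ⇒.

E ⇒ D   [E ::= D]
D ⇒ D^L   [D ::= D ^ L]
D^L ⇒ L^L   [D ::= L]
L^L ⇒ n^L   [L ::= n]
n^L ⇒ n^n   [L ::= n]

E⇒D⇒D^L⇒L^L⇒n^L⇒n^n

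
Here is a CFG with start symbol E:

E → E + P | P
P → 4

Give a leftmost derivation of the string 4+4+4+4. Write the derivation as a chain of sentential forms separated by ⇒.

E ⇒ E+P ⇒ E+P+P ⇒ E+P+P+P ⇒ P+P+P+P ⇒ 4+P+P+P ⇒ 4+4+P+P ⇒ 4+4+4+P ⇒ 4+4+4+4

E ⇒ E+P   [E → E + P]
E+P ⇒ E+P+P   [E → E + P]
E+P+P ⇒ E+P+P+P   [E → E + P]
E+P+P+P ⇒ P+P+P+P   [E → P]
P+P+P+P ⇒ 4+P+P+P   [P → 4]
4+P+P+P ⇒ 4+4+P+P   [P → 4]
4+4+P+P ⇒ 4+4+4+P   [P → 4]
4+4+4+P ⇒ 4+4+4+4   [P → 4]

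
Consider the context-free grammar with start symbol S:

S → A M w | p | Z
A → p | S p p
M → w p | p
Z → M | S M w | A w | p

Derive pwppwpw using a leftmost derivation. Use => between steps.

S => AMw   [S → A M w]
AMw => SppMw   [A → S p p]
SppMw => ZppMw   [S → Z]
ZppMw => AwppMw   [Z → A w]
AwppMw => pwppMw   [A → p]
pwppMw => pwppwpw   [M → w p]

S => AMw => SppMw => ZppMw => AwppMw => pwppMw => pwppwpw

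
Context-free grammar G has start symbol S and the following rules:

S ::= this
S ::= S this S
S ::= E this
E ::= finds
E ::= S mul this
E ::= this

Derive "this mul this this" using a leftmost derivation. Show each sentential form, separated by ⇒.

S ⇒ E this   [S ::= E this]
E this ⇒ S mul this this   [E ::= S mul this]
S mul this this ⇒ this mul this this   [S ::= this]

S ⇒ E this ⇒ S mul this this ⇒ this mul this this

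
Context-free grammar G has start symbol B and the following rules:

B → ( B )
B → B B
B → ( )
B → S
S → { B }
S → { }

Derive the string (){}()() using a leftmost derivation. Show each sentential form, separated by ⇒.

B ⇒ BB   [B → B B]
BB ⇒ BBB   [B → B B]
BBB ⇒ ()BB   [B → ( )]
()BB ⇒ ()BBB   [B → B B]
()BBB ⇒ ()SBB   [B → S]
()SBB ⇒ (){}BB   [S → { }]
(){}BB ⇒ (){}()B   [B → ( )]
(){}()B ⇒ (){}()()   [B → ( )]

B ⇒ BB ⇒ BBB ⇒ ()BB ⇒ ()BBB ⇒ ()SBB ⇒ (){}BB ⇒ (){}()B ⇒ (){}()()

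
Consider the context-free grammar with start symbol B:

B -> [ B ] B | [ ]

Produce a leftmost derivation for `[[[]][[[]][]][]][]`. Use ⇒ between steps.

B⇒[B]B⇒[[B]B]B⇒[[[]]B]B⇒[[[]][B]B]B⇒[[[]][[B]B]B]B⇒[[[]][[[]]B]B]B⇒[[[]][[[]][]]B]B⇒[[[]][[[]][]][]]B⇒[[[]][[[]][]][]][]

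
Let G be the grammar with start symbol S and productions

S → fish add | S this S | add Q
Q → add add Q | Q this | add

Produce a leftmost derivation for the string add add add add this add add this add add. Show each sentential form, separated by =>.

S => S this S   [S → S this S]
S this S => S this S this S   [S → S this S]
S this S this S => add Q this S this S   [S → add Q]
add Q this S this S => add add add Q this S this S   [Q → add add Q]
add add add Q this S this S => add add add add this S this S   [Q → add]
add add add add this S this S => add add add add this add Q this S   [S → add Q]
add add add add this add Q this S => add add add add this add add this S   [Q → add]
add add add add this add add this S => add add add add this add add this add Q   [S → add Q]
add add add add this add add this add Q => add add add add this add add this add add   [Q → add]

S => S this S => S this S this S => add Q this S this S => add add add Q this S this S => add add add add this S this S => add add add add this add Q this S => add add add add this add add this S => add add add add this add add this add Q => add add add add this add add this add add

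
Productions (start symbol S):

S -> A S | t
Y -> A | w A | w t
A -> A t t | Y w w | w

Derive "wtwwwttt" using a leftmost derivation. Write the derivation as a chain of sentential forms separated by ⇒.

S⇒AS⇒YwwS⇒wtwwS⇒wtwwAS⇒wtwwAttS⇒wtwwwttS⇒wtwwwttt

S ⇒ AS   [S -> A S]
AS ⇒ YwwS   [A -> Y w w]
YwwS ⇒ wtwwS   [Y -> w t]
wtwwS ⇒ wtwwAS   [S -> A S]
wtwwAS ⇒ wtwwAttS   [A -> A t t]
wtwwAttS ⇒ wtwwwttS   [A -> w]
wtwwwttS ⇒ wtwwwttt   [S -> t]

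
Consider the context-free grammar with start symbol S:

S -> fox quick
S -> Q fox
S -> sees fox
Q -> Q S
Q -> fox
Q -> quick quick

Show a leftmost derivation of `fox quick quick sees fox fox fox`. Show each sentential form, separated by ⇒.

S ⇒ Q fox   [S -> Q fox]
Q fox ⇒ Q S fox   [Q -> Q S]
Q S fox ⇒ fox S fox   [Q -> fox]
fox S fox ⇒ fox Q fox fox   [S -> Q fox]
fox Q fox fox ⇒ fox Q S fox fox   [Q -> Q S]
fox Q S fox fox ⇒ fox quick quick S fox fox   [Q -> quick quick]
fox quick quick S fox fox ⇒ fox quick quick sees fox fox fox   [S -> sees fox]

S ⇒ Q fox ⇒ Q S fox ⇒ fox S fox ⇒ fox Q fox fox ⇒ fox Q S fox fox ⇒ fox quick quick S fox fox ⇒ fox quick quick sees fox fox fox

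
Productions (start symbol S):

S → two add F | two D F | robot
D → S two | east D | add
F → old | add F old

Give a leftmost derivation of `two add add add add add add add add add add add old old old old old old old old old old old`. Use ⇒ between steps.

S ⇒ two add F ⇒ two add add F old ⇒ two add add add F old old ⇒ two add add add add F old old old ⇒ two add add add add add F old old old old ⇒ two add add add add add add F old old old old old ⇒ two add add add add add add add F old old old old old old ⇒ two add add add add add add add add F old old old old old old old ⇒ two add add add add add add add add add F old old old old old old old old ⇒ two add add add add add add add add add add F old old old old old old old old old ⇒ two add add add add add add add add add add add F old old old old old old old old old old ⇒ two add add add add add add add add add add add old old old old old old old old old old old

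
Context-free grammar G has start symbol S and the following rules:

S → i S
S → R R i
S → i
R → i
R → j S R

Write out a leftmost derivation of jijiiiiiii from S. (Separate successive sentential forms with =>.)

S => RRi   [S → R R i]
RRi => jSRRi   [R → j S R]
jSRRi => jiSRRi   [S → i S]
jiSRRi => jiRRiRRi   [S → R R i]
jiRRiRRi => jijSRRiRRi   [R → j S R]
jijSRRiRRi => jijiRRiRRi   [S → i]
jijiRRiRRi => jijiiRiRRi   [R → i]
jijiiRiRRi => jijiiiiRRi   [R → i]
jijiiiiRRi => jijiiiiiRi   [R → i]
jijiiiiiRi => jijiiiiiii   [R → i]

S => RRi => jSRRi => jiSRRi => jiRRiRRi => jijSRRiRRi => jijiRRiRRi => jijiiRiRRi => jijiiiiRRi => jijiiiiiRi => jijiiiiiii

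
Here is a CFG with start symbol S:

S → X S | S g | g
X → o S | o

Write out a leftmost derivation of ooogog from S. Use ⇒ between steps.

S ⇒ XS ⇒ oS ⇒ oXS ⇒ ooS ⇒ ooXS ⇒ oooSS ⇒ ooogS ⇒ ooogXS ⇒ ooogoS ⇒ ooogog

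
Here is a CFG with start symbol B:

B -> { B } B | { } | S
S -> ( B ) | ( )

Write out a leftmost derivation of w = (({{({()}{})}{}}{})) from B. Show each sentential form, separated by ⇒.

B ⇒ S   [B -> S]
S ⇒ (B)   [S -> ( B )]
(B) ⇒ (S)   [B -> S]
(S) ⇒ ((B))   [S -> ( B )]
((B)) ⇒ (({B}B))   [B -> { B } B]
(({B}B)) ⇒ (({{B}B}B))   [B -> { B } B]
(({{B}B}B)) ⇒ (({{S}B}B))   [B -> S]
(({{S}B}B)) ⇒ (({{(B)}B}B))   [S -> ( B )]
(({{(B)}B}B)) ⇒ (({{({B}B)}B}B))   [B -> { B } B]
(({{({B}B)}B}B)) ⇒ (({{({S}B)}B}B))   [B -> S]
(({{({S}B)}B}B)) ⇒ (({{({()}B)}B}B))   [S -> ( )]
(({{({()}B)}B}B)) ⇒ (({{({()}{})}B}B))   [B -> { }]
(({{({()}{})}B}B)) ⇒ (({{({()}{})}{}}B))   [B -> { }]
(({{({()}{})}{}}B)) ⇒ (({{({()}{})}{}}{}))   [B -> { }]

B ⇒ S ⇒ (B) ⇒ (S) ⇒ ((B)) ⇒ (({B}B)) ⇒ (({{B}B}B)) ⇒ (({{S}B}B)) ⇒ (({{(B)}B}B)) ⇒ (({{({B}B)}B}B)) ⇒ (({{({S}B)}B}B)) ⇒ (({{({()}B)}B}B)) ⇒ (({{({()}{})}B}B)) ⇒ (({{({()}{})}{}}B)) ⇒ (({{({()}{})}{}}{}))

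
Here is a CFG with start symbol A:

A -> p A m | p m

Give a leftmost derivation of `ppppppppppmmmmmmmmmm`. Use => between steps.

A => pAm   [A -> p A m]
pAm => ppAmm   [A -> p A m]
ppAmm => pppAmmm   [A -> p A m]
pppAmmm => ppppAmmmm   [A -> p A m]
ppppAmmmm => pppppAmmmmm   [A -> p A m]
pppppAmmmmm => ppppppAmmmmmm   [A -> p A m]
ppppppAmmmmmm => pppppppAmmmmmmm   [A -> p A m]
pppppppAmmmmmmm => ppppppppAmmmmmmmm   [A -> p A m]
ppppppppAmmmmmmmm => pppppppppAmmmmmmmmm   [A -> p A m]
pppppppppAmmmmmmmmm => ppppppppppmmmmmmmmmm   [A -> p m]

A => pAm => ppAmm => pppAmmm => ppppAmmmm => pppppAmmmmm => ppppppAmmmmmm => pppppppAmmmmmmm => ppppppppAmmmmmmmm => pppppppppAmmmmmmmmm => ppppppppppmmmmmmmmmm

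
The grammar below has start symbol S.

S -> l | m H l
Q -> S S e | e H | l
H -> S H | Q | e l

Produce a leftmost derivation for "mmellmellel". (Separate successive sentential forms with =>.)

S => mHl   [S -> m H l]
mHl => mQl   [H -> Q]
mQl => mSSel   [Q -> S S e]
mSSel => mmHlSel   [S -> m H l]
mmHlSel => mmellSel   [H -> e l]
mmellSel => mmellmHlel   [S -> m H l]
mmellmHlel => mmellmellel   [H -> e l]

S=>mHl=>mQl=>mSSel=>mmHlSel=>mmellSel=>mmellmHlel=>mmellmellel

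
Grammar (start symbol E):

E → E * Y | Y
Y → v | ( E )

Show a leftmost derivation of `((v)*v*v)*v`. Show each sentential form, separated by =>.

E => E*Y => Y*Y => (E)*Y => (E*Y)*Y => (E*Y*Y)*Y => (Y*Y*Y)*Y => ((E)*Y*Y)*Y => ((Y)*Y*Y)*Y => ((v)*Y*Y)*Y => ((v)*v*Y)*Y => ((v)*v*v)*Y => ((v)*v*v)*v

E => E*Y   [E → E * Y]
E*Y => Y*Y   [E → Y]
Y*Y => (E)*Y   [Y → ( E )]
(E)*Y => (E*Y)*Y   [E → E * Y]
(E*Y)*Y => (E*Y*Y)*Y   [E → E * Y]
(E*Y*Y)*Y => (Y*Y*Y)*Y   [E → Y]
(Y*Y*Y)*Y => ((E)*Y*Y)*Y   [Y → ( E )]
((E)*Y*Y)*Y => ((Y)*Y*Y)*Y   [E → Y]
((Y)*Y*Y)*Y => ((v)*Y*Y)*Y   [Y → v]
((v)*Y*Y)*Y => ((v)*v*Y)*Y   [Y → v]
((v)*v*Y)*Y => ((v)*v*v)*Y   [Y → v]
((v)*v*v)*Y => ((v)*v*v)*v   [Y → v]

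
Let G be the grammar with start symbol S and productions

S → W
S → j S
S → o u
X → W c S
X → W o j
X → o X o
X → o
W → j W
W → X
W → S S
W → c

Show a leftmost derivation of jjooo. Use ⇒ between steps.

S ⇒ W   [S → W]
W ⇒ jW   [W → j W]
jW ⇒ jjW   [W → j W]
jjW ⇒ jjX   [W → X]
jjX ⇒ jjoXo   [X → o X o]
jjoXo ⇒ jjooo   [X → o]

S ⇒ W ⇒ jW ⇒ jjW ⇒ jjX ⇒ jjoXo ⇒ jjooo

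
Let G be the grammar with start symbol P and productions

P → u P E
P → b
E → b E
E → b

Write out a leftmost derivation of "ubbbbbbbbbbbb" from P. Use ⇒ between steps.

P ⇒ uPE ⇒ ubE ⇒ ubbE ⇒ ubbbE ⇒ ubbbbE ⇒ ubbbbbE ⇒ ubbbbbbE ⇒ ubbbbbbbE ⇒ ubbbbbbbbE ⇒ ubbbbbbbbbE ⇒ ubbbbbbbbbbE ⇒ ubbbbbbbbbbbE ⇒ ubbbbbbbbbbbb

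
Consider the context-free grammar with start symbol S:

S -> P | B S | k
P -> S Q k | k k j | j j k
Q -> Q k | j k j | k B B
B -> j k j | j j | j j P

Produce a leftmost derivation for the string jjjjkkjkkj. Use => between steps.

S => BS => jjS => jjBS => jjjjPS => jjjjkkjS => jjjjkkjP => jjjjkkjkkj

S => BS   [S -> B S]
BS => jjS   [B -> j j]
jjS => jjBS   [S -> B S]
jjBS => jjjjPS   [B -> j j P]
jjjjPS => jjjjkkjS   [P -> k k j]
jjjjkkjS => jjjjkkjP   [S -> P]
jjjjkkjP => jjjjkkjkkj   [P -> k k j]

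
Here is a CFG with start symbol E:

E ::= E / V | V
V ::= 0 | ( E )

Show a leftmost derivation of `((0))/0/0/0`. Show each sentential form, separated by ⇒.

E⇒E/V⇒E/V/V⇒E/V/V/V⇒V/V/V/V⇒(E)/V/V/V⇒(V)/V/V/V⇒((E))/V/V/V⇒((V))/V/V/V⇒((0))/V/V/V⇒((0))/0/V/V⇒((0))/0/0/V⇒((0))/0/0/0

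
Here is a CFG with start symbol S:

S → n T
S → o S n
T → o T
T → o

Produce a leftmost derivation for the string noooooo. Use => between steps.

S => nT => noT => nooT => noooT => nooooT => noooooT => noooooo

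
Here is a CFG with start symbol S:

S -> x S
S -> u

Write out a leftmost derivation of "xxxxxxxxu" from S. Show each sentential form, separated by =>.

S => xS => xxS => xxxS => xxxxS => xxxxxS => xxxxxxS => xxxxxxxS => xxxxxxxxS => xxxxxxxxu

S => xS   [S -> x S]
xS => xxS   [S -> x S]
xxS => xxxS   [S -> x S]
xxxS => xxxxS   [S -> x S]
xxxxS => xxxxxS   [S -> x S]
xxxxxS => xxxxxxS   [S -> x S]
xxxxxxS => xxxxxxxS   [S -> x S]
xxxxxxxS => xxxxxxxxS   [S -> x S]
xxxxxxxxS => xxxxxxxxu   [S -> u]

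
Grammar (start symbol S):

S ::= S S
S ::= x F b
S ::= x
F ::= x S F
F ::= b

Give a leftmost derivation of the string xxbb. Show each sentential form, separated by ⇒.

S ⇒ SS ⇒ xS ⇒ xxFb ⇒ xxbb

S ⇒ SS   [S ::= S S]
SS ⇒ xS   [S ::= x]
xS ⇒ xxFb   [S ::= x F b]
xxFb ⇒ xxbb   [F ::= b]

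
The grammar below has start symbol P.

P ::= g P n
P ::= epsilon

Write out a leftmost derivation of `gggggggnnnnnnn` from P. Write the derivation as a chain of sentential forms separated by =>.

P=>gPn=>ggPnn=>gggPnnn=>ggggPnnnn=>gggggPnnnnn=>ggggggPnnnnnn=>gggggggPnnnnnnn=>gggggggnnnnnnn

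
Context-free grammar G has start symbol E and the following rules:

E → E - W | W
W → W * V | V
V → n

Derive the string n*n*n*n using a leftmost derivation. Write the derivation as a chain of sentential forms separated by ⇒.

E ⇒ W   [E → W]
W ⇒ W*V   [W → W * V]
W*V ⇒ W*V*V   [W → W * V]
W*V*V ⇒ W*V*V*V   [W → W * V]
W*V*V*V ⇒ V*V*V*V   [W → V]
V*V*V*V ⇒ n*V*V*V   [V → n]
n*V*V*V ⇒ n*n*V*V   [V → n]
n*n*V*V ⇒ n*n*n*V   [V → n]
n*n*n*V ⇒ n*n*n*n   [V → n]

E ⇒ W ⇒ W*V ⇒ W*V*V ⇒ W*V*V*V ⇒ V*V*V*V ⇒ n*V*V*V ⇒ n*n*V*V ⇒ n*n*n*V ⇒ n*n*n*n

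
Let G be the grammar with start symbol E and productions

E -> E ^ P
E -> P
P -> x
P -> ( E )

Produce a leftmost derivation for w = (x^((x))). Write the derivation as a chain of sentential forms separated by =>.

E => P => (E) => (E^P) => (P^P) => (x^P) => (x^(E)) => (x^(P)) => (x^((E))) => (x^((P))) => (x^((x)))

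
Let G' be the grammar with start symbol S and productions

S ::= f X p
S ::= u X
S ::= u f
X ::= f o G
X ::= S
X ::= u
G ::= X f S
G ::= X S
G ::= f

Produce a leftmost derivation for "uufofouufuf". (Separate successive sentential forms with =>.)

S => uX   [S ::= u X]
uX => uS   [X ::= S]
uS => uuX   [S ::= u X]
uuX => uufoG   [X ::= f o G]
uufoG => uufoXS   [G ::= X S]
uufoXS => uufofoGS   [X ::= f o G]
uufofoGS => uufofoXSS   [G ::= X S]
uufofoXSS => uufofouSS   [X ::= u]
uufofouSS => uufofouufS   [S ::= u f]
uufofouufS => uufofouufuf   [S ::= u f]

S => uX => uS => uuX => uufoG => uufoXS => uufofoGS => uufofoXSS => uufofouSS => uufofouufS => uufofouufuf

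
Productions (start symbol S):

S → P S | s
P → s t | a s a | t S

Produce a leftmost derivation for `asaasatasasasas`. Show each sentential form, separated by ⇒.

S ⇒ PS ⇒ asaS ⇒ asaPS ⇒ asaasaS ⇒ asaasaPS ⇒ asaasatSS ⇒ asaasatPSS ⇒ asaasatasaSS ⇒ asaasatasasS ⇒ asaasatasasPS ⇒ asaasatasasasaS ⇒ asaasatasasasas

S ⇒ PS   [S → P S]
PS ⇒ asaS   [P → a s a]
asaS ⇒ asaPS   [S → P S]
asaPS ⇒ asaasaS   [P → a s a]
asaasaS ⇒ asaasaPS   [S → P S]
asaasaPS ⇒ asaasatSS   [P → t S]
asaasatSS ⇒ asaasatPSS   [S → P S]
asaasatPSS ⇒ asaasatasaSS   [P → a s a]
asaasatasaSS ⇒ asaasatasasS   [S → s]
asaasatasasS ⇒ asaasatasasPS   [S → P S]
asaasatasasPS ⇒ asaasatasasasaS   [P → a s a]
asaasatasasasaS ⇒ asaasatasasasas   [S → s]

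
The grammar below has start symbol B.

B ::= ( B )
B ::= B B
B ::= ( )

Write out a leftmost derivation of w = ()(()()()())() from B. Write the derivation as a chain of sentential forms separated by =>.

B=>BB=>BBB=>()BB=>()(B)B=>()(BB)B=>()(()B)B=>()(()BB)B=>()(()()B)B=>()(()()BB)B=>()(()()()B)B=>()(()()()())B=>()(()()()())()

B => BB   [B ::= B B]
BB => BBB   [B ::= B B]
BBB => ()BB   [B ::= ( )]
()BB => ()(B)B   [B ::= ( B )]
()(B)B => ()(BB)B   [B ::= B B]
()(BB)B => ()(()B)B   [B ::= ( )]
()(()B)B => ()(()BB)B   [B ::= B B]
()(()BB)B => ()(()()B)B   [B ::= ( )]
()(()()B)B => ()(()()BB)B   [B ::= B B]
()(()()BB)B => ()(()()()B)B   [B ::= ( )]
()(()()()B)B => ()(()()()())B   [B ::= ( )]
()(()()()())B => ()(()()()())()   [B ::= ( )]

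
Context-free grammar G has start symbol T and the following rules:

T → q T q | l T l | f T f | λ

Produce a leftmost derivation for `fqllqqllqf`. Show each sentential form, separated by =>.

T=>fTf=>fqTqf=>fqlTlqf=>fqllTllqf=>fqllqTqllqf=>fqllqqllqf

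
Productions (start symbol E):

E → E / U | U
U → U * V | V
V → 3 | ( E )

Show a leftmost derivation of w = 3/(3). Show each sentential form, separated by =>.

E => E/U => U/U => V/U => 3/U => 3/V => 3/(E) => 3/(U) => 3/(V) => 3/(3)

E => E/U   [E → E / U]
E/U => U/U   [E → U]
U/U => V/U   [U → V]
V/U => 3/U   [V → 3]
3/U => 3/V   [U → V]
3/V => 3/(E)   [V → ( E )]
3/(E) => 3/(U)   [E → U]
3/(U) => 3/(V)   [U → V]
3/(V) => 3/(3)   [V → 3]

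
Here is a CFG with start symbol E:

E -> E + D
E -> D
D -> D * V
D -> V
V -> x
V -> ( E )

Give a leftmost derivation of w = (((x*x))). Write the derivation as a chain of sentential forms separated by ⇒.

E ⇒ D ⇒ V ⇒ (E) ⇒ (D) ⇒ (V) ⇒ ((E)) ⇒ ((D)) ⇒ ((V)) ⇒ (((E))) ⇒ (((D))) ⇒ (((D*V))) ⇒ (((V*V))) ⇒ (((x*V))) ⇒ (((x*x)))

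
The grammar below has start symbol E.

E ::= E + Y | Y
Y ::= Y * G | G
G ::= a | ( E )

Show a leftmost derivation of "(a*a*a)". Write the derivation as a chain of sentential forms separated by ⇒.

E ⇒ Y ⇒ G ⇒ (E) ⇒ (Y) ⇒ (Y*G) ⇒ (Y*G*G) ⇒ (G*G*G) ⇒ (a*G*G) ⇒ (a*a*G) ⇒ (a*a*a)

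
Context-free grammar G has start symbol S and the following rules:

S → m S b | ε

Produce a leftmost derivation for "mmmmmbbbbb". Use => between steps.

S => mSb   [S → m S b]
mSb => mmSbb   [S → m S b]
mmSbb => mmmSbbb   [S → m S b]
mmmSbbb => mmmmSbbbb   [S → m S b]
mmmmSbbbb => mmmmmSbbbbb   [S → m S b]
mmmmmSbbbbb => mmmmmbbbbb   [S → ε]

S=>mSb=>mmSbb=>mmmSbbb=>mmmmSbbbb=>mmmmmSbbbbb=>mmmmmbbbbb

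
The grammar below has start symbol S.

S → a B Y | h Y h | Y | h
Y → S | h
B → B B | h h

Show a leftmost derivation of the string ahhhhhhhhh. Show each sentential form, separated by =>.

S => aBY   [S → a B Y]
aBY => aBBY   [B → B B]
aBBY => aBBBY   [B → B B]
aBBBY => aBBBBY   [B → B B]
aBBBBY => ahhBBBY   [B → h h]
ahhBBBY => ahhhhBBY   [B → h h]
ahhhhBBY => ahhhhhhBY   [B → h h]
ahhhhhhBY => ahhhhhhhhY   [B → h h]
ahhhhhhhhY => ahhhhhhhhh   [Y → h]

S=>aBY=>aBBY=>aBBBY=>aBBBBY=>ahhBBBY=>ahhhhBBY=>ahhhhhhBY=>ahhhhhhhhY=>ahhhhhhhhh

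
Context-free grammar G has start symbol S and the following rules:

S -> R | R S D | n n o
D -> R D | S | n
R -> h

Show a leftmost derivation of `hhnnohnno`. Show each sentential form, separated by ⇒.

S ⇒ RSD   [S -> R S D]
RSD ⇒ hSD   [R -> h]
hSD ⇒ hRSDD   [S -> R S D]
hRSDD ⇒ hhSDD   [R -> h]
hhSDD ⇒ hhnnoDD   [S -> n n o]
hhnnoDD ⇒ hhnnoSD   [D -> S]
hhnnoSD ⇒ hhnnoRD   [S -> R]
hhnnoRD ⇒ hhnnohD   [R -> h]
hhnnohD ⇒ hhnnohS   [D -> S]
hhnnohS ⇒ hhnnohnno   [S -> n n o]

S ⇒ RSD ⇒ hSD ⇒ hRSDD ⇒ hhSDD ⇒ hhnnoDD ⇒ hhnnoSD ⇒ hhnnoRD ⇒ hhnnohD ⇒ hhnnohS ⇒ hhnnohnno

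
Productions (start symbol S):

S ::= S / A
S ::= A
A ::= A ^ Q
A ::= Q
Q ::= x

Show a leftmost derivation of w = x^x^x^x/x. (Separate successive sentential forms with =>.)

S=>S/A=>A/A=>A^Q/A=>A^Q^Q/A=>A^Q^Q^Q/A=>Q^Q^Q^Q/A=>x^Q^Q^Q/A=>x^x^Q^Q/A=>x^x^x^Q/A=>x^x^x^x/A=>x^x^x^x/Q=>x^x^x^x/x

S => S/A   [S ::= S / A]
S/A => A/A   [S ::= A]
A/A => A^Q/A   [A ::= A ^ Q]
A^Q/A => A^Q^Q/A   [A ::= A ^ Q]
A^Q^Q/A => A^Q^Q^Q/A   [A ::= A ^ Q]
A^Q^Q^Q/A => Q^Q^Q^Q/A   [A ::= Q]
Q^Q^Q^Q/A => x^Q^Q^Q/A   [Q ::= x]
x^Q^Q^Q/A => x^x^Q^Q/A   [Q ::= x]
x^x^Q^Q/A => x^x^x^Q/A   [Q ::= x]
x^x^x^Q/A => x^x^x^x/A   [Q ::= x]
x^x^x^x/A => x^x^x^x/Q   [A ::= Q]
x^x^x^x/Q => x^x^x^x/x   [Q ::= x]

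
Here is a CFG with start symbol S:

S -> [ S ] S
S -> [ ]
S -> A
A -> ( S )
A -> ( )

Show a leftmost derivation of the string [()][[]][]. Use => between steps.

S => [S]S => [A]S => [()]S => [()][S]S => [()][[]]S => [()][[]][]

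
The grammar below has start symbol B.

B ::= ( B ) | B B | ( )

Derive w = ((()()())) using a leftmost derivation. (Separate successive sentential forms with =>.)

B=>(B)=>((B))=>((BB))=>((()B))=>((()BB))=>((()()B))=>((()()()))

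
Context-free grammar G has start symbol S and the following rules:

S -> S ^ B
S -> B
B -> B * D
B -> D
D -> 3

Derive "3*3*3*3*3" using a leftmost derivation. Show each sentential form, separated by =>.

S => B => B*D => B*D*D => B*D*D*D => B*D*D*D*D => D*D*D*D*D => 3*D*D*D*D => 3*3*D*D*D => 3*3*3*D*D => 3*3*3*3*D => 3*3*3*3*3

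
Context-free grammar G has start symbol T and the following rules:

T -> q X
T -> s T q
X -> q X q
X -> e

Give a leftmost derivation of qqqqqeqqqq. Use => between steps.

T => qX => qqXq => qqqXqq => qqqqXqqq => qqqqqXqqqq => qqqqqeqqqq

T => qX   [T -> q X]
qX => qqXq   [X -> q X q]
qqXq => qqqXqq   [X -> q X q]
qqqXqq => qqqqXqqq   [X -> q X q]
qqqqXqqq => qqqqqXqqqq   [X -> q X q]
qqqqqXqqqq => qqqqqeqqqq   [X -> e]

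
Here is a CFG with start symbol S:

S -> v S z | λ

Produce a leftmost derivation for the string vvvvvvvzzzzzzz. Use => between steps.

S => vSz => vvSzz => vvvSzzz => vvvvSzzzz => vvvvvSzzzzz => vvvvvvSzzzzzz => vvvvvvvSzzzzzzz => vvvvvvvzzzzzzz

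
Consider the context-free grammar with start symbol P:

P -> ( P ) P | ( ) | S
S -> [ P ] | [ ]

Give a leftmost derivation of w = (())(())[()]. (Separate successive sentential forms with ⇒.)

P ⇒ (P)P ⇒ (())P ⇒ (())(P)P ⇒ (())(())P ⇒ (())(())S ⇒ (())(())[P] ⇒ (())(())[()]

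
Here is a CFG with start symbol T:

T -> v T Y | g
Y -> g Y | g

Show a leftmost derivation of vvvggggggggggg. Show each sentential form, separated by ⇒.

T ⇒ vTY ⇒ vvTYY ⇒ vvvTYYY ⇒ vvvgYYY ⇒ vvvggYY ⇒ vvvgggYY ⇒ vvvggggYY ⇒ vvvgggggYY ⇒ vvvggggggY ⇒ vvvgggggggY ⇒ vvvggggggggY ⇒ vvvgggggggggY ⇒ vvvggggggggggY ⇒ vvvggggggggggg

T ⇒ vTY   [T -> v T Y]
vTY ⇒ vvTYY   [T -> v T Y]
vvTYY ⇒ vvvTYYY   [T -> v T Y]
vvvTYYY ⇒ vvvgYYY   [T -> g]
vvvgYYY ⇒ vvvggYY   [Y -> g]
vvvggYY ⇒ vvvgggYY   [Y -> g Y]
vvvgggYY ⇒ vvvggggYY   [Y -> g Y]
vvvggggYY ⇒ vvvgggggYY   [Y -> g Y]
vvvgggggYY ⇒ vvvggggggY   [Y -> g]
vvvggggggY ⇒ vvvgggggggY   [Y -> g Y]
vvvgggggggY ⇒ vvvggggggggY   [Y -> g Y]
vvvggggggggY ⇒ vvvgggggggggY   [Y -> g Y]
vvvgggggggggY ⇒ vvvggggggggggY   [Y -> g Y]
vvvggggggggggY ⇒ vvvggggggggggg   [Y -> g]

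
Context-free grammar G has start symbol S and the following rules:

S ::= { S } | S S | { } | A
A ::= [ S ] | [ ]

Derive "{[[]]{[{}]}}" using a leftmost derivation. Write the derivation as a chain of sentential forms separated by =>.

S => {S}   [S ::= { S }]
{S} => {SS}   [S ::= S S]
{SS} => {AS}   [S ::= A]
{AS} => {[S]S}   [A ::= [ S ]]
{[S]S} => {[A]S}   [S ::= A]
{[A]S} => {[[]]S}   [A ::= [ ]]
{[[]]S} => {[[]]{S}}   [S ::= { S }]
{[[]]{S}} => {[[]]{A}}   [S ::= A]
{[[]]{A}} => {[[]]{[S]}}   [A ::= [ S ]]
{[[]]{[S]}} => {[[]]{[{}]}}   [S ::= { }]

S=>{S}=>{SS}=>{AS}=>{[S]S}=>{[A]S}=>{[[]]S}=>{[[]]{S}}=>{[[]]{A}}=>{[[]]{[S]}}=>{[[]]{[{}]}}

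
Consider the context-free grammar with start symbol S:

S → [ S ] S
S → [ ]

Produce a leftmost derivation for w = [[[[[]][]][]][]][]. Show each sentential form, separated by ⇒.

S ⇒ [S]S ⇒ [[S]S]S ⇒ [[[S]S]S]S ⇒ [[[[S]S]S]S]S ⇒ [[[[[]]S]S]S]S ⇒ [[[[[]][]]S]S]S ⇒ [[[[[]][]][]]S]S ⇒ [[[[[]][]][]][]]S ⇒ [[[[[]][]][]][]][]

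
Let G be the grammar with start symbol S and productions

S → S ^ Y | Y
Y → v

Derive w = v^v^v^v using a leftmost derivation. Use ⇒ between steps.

S ⇒ S^Y ⇒ S^Y^Y ⇒ S^Y^Y^Y ⇒ Y^Y^Y^Y ⇒ v^Y^Y^Y ⇒ v^v^Y^Y ⇒ v^v^v^Y ⇒ v^v^v^v

S ⇒ S^Y   [S → S ^ Y]
S^Y ⇒ S^Y^Y   [S → S ^ Y]
S^Y^Y ⇒ S^Y^Y^Y   [S → S ^ Y]
S^Y^Y^Y ⇒ Y^Y^Y^Y   [S → Y]
Y^Y^Y^Y ⇒ v^Y^Y^Y   [Y → v]
v^Y^Y^Y ⇒ v^v^Y^Y   [Y → v]
v^v^Y^Y ⇒ v^v^v^Y   [Y → v]
v^v^v^Y ⇒ v^v^v^v   [Y → v]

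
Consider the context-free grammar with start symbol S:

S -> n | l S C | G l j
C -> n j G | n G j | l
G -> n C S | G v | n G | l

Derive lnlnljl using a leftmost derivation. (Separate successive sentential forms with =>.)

S=>lSC=>lGljC=>lnCSljC=>lnlSljC=>lnlnljC=>lnlnljl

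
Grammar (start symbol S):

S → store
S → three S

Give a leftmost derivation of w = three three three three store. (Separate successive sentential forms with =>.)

S => three S => three three S => three three three S => three three three three S => three three three three store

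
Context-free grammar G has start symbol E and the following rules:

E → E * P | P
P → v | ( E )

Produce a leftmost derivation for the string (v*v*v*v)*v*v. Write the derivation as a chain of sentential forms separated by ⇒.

E ⇒ E*P ⇒ E*P*P ⇒ P*P*P ⇒ (E)*P*P ⇒ (E*P)*P*P ⇒ (E*P*P)*P*P ⇒ (E*P*P*P)*P*P ⇒ (P*P*P*P)*P*P ⇒ (v*P*P*P)*P*P ⇒ (v*v*P*P)*P*P ⇒ (v*v*v*P)*P*P ⇒ (v*v*v*v)*P*P ⇒ (v*v*v*v)*v*P ⇒ (v*v*v*v)*v*v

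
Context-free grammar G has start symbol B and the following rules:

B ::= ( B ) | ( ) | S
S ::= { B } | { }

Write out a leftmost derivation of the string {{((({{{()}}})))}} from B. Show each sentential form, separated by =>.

B => S => {B} => {S} => {{B}} => {{(B)}} => {{((B))}} => {{(((B)))}} => {{(((S)))}} => {{((({B})))}} => {{((({S})))}} => {{((({{B}})))}} => {{((({{S}})))}} => {{((({{{B}}})))}} => {{((({{{()}}})))}}

B => S   [B ::= S]
S => {B}   [S ::= { B }]
{B} => {S}   [B ::= S]
{S} => {{B}}   [S ::= { B }]
{{B}} => {{(B)}}   [B ::= ( B )]
{{(B)}} => {{((B))}}   [B ::= ( B )]
{{((B))}} => {{(((B)))}}   [B ::= ( B )]
{{(((B)))}} => {{(((S)))}}   [B ::= S]
{{(((S)))}} => {{((({B})))}}   [S ::= { B }]
{{((({B})))}} => {{((({S})))}}   [B ::= S]
{{((({S})))}} => {{((({{B}})))}}   [S ::= { B }]
{{((({{B}})))}} => {{((({{S}})))}}   [B ::= S]
{{((({{S}})))}} => {{((({{{B}}})))}}   [S ::= { B }]
{{((({{{B}}})))}} => {{((({{{()}}})))}}   [B ::= ( )]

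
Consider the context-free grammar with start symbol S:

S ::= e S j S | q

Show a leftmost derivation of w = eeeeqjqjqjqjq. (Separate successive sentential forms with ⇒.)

S⇒eSjS⇒eeSjSjS⇒eeeSjSjSjS⇒eeeeSjSjSjSjS⇒eeeeqjSjSjSjS⇒eeeeqjqjSjSjS⇒eeeeqjqjqjSjS⇒eeeeqjqjqjqjS⇒eeeeqjqjqjqjq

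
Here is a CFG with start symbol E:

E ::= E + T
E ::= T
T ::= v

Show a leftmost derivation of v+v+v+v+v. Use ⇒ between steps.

E ⇒ E+T ⇒ E+T+T ⇒ E+T+T+T ⇒ E+T+T+T+T ⇒ T+T+T+T+T ⇒ v+T+T+T+T ⇒ v+v+T+T+T ⇒ v+v+v+T+T ⇒ v+v+v+v+T ⇒ v+v+v+v+v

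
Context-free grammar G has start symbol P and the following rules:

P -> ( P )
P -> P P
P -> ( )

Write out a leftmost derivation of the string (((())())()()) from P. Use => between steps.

P => (P) => (PP) => (PPP) => ((P)PP) => ((PP)PP) => (((P)P)PP) => (((())P)PP) => (((())())PP) => (((())())()P) => (((())())()())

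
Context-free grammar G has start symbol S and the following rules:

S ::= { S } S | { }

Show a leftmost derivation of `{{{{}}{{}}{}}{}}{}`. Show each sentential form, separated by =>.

S => {S}S => {{S}S}S => {{{S}S}S}S => {{{{}}S}S}S => {{{{}}{S}S}S}S => {{{{}}{{}}S}S}S => {{{{}}{{}}{}}S}S => {{{{}}{{}}{}}{}}S => {{{{}}{{}}{}}{}}{}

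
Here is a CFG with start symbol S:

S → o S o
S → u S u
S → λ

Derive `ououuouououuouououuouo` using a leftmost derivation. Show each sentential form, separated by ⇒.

S⇒oSo⇒ouSuo⇒ouoSouo⇒ououSuouo⇒ououuSuuouo⇒ououuoSouuouo⇒ououuouSuouuouo⇒ououuouoSououuouo⇒ououuououSuououuouo⇒ououuououoSouououuouo⇒ououuouououSuouououuouo⇒ououuouououuouououuouo

S ⇒ oSo   [S → o S o]
oSo ⇒ ouSuo   [S → u S u]
ouSuo ⇒ ouoSouo   [S → o S o]
ouoSouo ⇒ ououSuouo   [S → u S u]
ououSuouo ⇒ ououuSuuouo   [S → u S u]
ououuSuuouo ⇒ ououuoSouuouo   [S → o S o]
ououuoSouuouo ⇒ ououuouSuouuouo   [S → u S u]
ououuouSuouuouo ⇒ ououuouoSououuouo   [S → o S o]
ououuouoSououuouo ⇒ ououuououSuououuouo   [S → u S u]
ououuououSuououuouo ⇒ ououuououoSouououuouo   [S → o S o]
ououuououoSouououuouo ⇒ ououuouououSuouououuouo   [S → u S u]
ououuouououSuouououuouo ⇒ ououuouououuouououuouo   [S → λ]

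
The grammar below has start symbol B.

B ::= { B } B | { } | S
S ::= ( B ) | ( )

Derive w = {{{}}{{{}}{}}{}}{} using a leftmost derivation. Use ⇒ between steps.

B ⇒ {B}B   [B ::= { B } B]
{B}B ⇒ {{B}B}B   [B ::= { B } B]
{{B}B}B ⇒ {{{}}B}B   [B ::= { }]
{{{}}B}B ⇒ {{{}}{B}B}B   [B ::= { B } B]
{{{}}{B}B}B ⇒ {{{}}{{B}B}B}B   [B ::= { B } B]
{{{}}{{B}B}B}B ⇒ {{{}}{{{}}B}B}B   [B ::= { }]
{{{}}{{{}}B}B}B ⇒ {{{}}{{{}}{}}B}B   [B ::= { }]
{{{}}{{{}}{}}B}B ⇒ {{{}}{{{}}{}}{}}B   [B ::= { }]
{{{}}{{{}}{}}{}}B ⇒ {{{}}{{{}}{}}{}}{}   [B ::= { }]

B ⇒ {B}B ⇒ {{B}B}B ⇒ {{{}}B}B ⇒ {{{}}{B}B}B ⇒ {{{}}{{B}B}B}B ⇒ {{{}}{{{}}B}B}B ⇒ {{{}}{{{}}{}}B}B ⇒ {{{}}{{{}}{}}{}}B ⇒ {{{}}{{{}}{}}{}}{}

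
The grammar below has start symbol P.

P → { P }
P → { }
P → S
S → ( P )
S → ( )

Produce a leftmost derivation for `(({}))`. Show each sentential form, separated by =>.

P => S => (P) => (S) => ((P)) => (({}))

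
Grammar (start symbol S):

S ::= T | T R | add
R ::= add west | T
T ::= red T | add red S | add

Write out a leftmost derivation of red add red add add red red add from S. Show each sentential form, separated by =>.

S => T => red T => red add red S => red add red T R => red add red add R => red add red add T => red add red add add red S => red add red add add red T => red add red add add red red T => red add red add add red red add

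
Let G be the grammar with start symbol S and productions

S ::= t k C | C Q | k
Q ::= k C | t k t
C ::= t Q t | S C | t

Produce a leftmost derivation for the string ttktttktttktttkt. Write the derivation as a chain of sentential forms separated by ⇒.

S ⇒ CQ   [S ::= C Q]
CQ ⇒ SCQ   [C ::= S C]
SCQ ⇒ CQCQ   [S ::= C Q]
CQCQ ⇒ SCQCQ   [C ::= S C]
SCQCQ ⇒ CQCQCQ   [S ::= C Q]
CQCQCQ ⇒ tQtQCQCQ   [C ::= t Q t]
tQtQCQCQ ⇒ ttkttQCQCQ   [Q ::= t k t]
ttkttQCQCQ ⇒ ttktttktCQCQ   [Q ::= t k t]
ttktttktCQCQ ⇒ ttktttkttQCQ   [C ::= t]
ttktttkttQCQ ⇒ ttktttktttktCQ   [Q ::= t k t]
ttktttktttktCQ ⇒ ttktttktttkttQ   [C ::= t]
ttktttktttkttQ ⇒ ttktttktttktttkt   [Q ::= t k t]

S⇒CQ⇒SCQ⇒CQCQ⇒SCQCQ⇒CQCQCQ⇒tQtQCQCQ⇒ttkttQCQCQ⇒ttktttktCQCQ⇒ttktttkttQCQ⇒ttktttktttktCQ⇒ttktttktttkttQ⇒ttktttktttktttkt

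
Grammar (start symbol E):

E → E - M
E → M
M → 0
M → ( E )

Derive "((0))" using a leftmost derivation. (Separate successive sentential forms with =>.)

E => M => (E) => (M) => ((E)) => ((M)) => ((0))

E => M   [E → M]
M => (E)   [M → ( E )]
(E) => (M)   [E → M]
(M) => ((E))   [M → ( E )]
((E)) => ((M))   [E → M]
((M)) => ((0))   [M → 0]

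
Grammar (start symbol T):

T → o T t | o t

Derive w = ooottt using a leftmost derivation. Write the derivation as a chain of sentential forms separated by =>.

T => oTt => ooTtt => ooottt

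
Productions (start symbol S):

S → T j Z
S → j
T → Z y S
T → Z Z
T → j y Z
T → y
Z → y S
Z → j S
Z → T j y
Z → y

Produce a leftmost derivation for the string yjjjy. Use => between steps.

S=>TjZ=>ZZjZ=>yZjZ=>yjSjZ=>yjjjZ=>yjjjy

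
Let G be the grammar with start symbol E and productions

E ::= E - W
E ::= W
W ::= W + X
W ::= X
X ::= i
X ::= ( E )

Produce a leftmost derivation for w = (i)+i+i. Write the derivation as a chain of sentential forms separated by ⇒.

E ⇒ W   [E ::= W]
W ⇒ W+X   [W ::= W + X]
W+X ⇒ W+X+X   [W ::= W + X]
W+X+X ⇒ X+X+X   [W ::= X]
X+X+X ⇒ (E)+X+X   [X ::= ( E )]
(E)+X+X ⇒ (W)+X+X   [E ::= W]
(W)+X+X ⇒ (X)+X+X   [W ::= X]
(X)+X+X ⇒ (i)+X+X   [X ::= i]
(i)+X+X ⇒ (i)+i+X   [X ::= i]
(i)+i+X ⇒ (i)+i+i   [X ::= i]

E⇒W⇒W+X⇒W+X+X⇒X+X+X⇒(E)+X+X⇒(W)+X+X⇒(X)+X+X⇒(i)+X+X⇒(i)+i+X⇒(i)+i+i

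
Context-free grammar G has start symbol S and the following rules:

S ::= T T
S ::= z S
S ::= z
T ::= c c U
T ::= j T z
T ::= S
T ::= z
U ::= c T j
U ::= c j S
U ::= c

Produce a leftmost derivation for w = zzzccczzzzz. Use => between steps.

S => zS => zzS => zzzS => zzzTT => zzzccUT => zzzcccT => zzzcccS => zzzccczS => zzzccczzS => zzzccczzzS => zzzccczzzzS => zzzccczzzzz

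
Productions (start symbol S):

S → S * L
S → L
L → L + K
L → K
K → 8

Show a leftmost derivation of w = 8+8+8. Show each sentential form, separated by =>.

S => L => L+K => L+K+K => K+K+K => 8+K+K => 8+8+K => 8+8+8

S => L   [S → L]
L => L+K   [L → L + K]
L+K => L+K+K   [L → L + K]
L+K+K => K+K+K   [L → K]
K+K+K => 8+K+K   [K → 8]
8+K+K => 8+8+K   [K → 8]
8+8+K => 8+8+8   [K → 8]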